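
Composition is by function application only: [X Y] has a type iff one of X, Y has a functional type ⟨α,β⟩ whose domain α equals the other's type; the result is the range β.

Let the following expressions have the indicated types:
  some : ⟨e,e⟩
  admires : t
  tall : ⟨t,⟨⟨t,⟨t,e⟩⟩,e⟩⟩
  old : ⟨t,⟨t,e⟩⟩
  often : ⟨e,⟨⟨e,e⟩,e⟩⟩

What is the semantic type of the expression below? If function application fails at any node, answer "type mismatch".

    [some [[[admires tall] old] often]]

e

At [admires tall], tall : ⟨t,⟨⟨t,⟨t,e⟩⟩,e⟩⟩ takes admires : t, giving ⟨⟨t,⟨t,e⟩⟩,e⟩.
At [[admires tall] old], [admires tall] : ⟨⟨t,⟨t,e⟩⟩,e⟩ takes old : ⟨t,⟨t,e⟩⟩, giving e.
At [[[admires tall] old] often], often : ⟨e,⟨⟨e,e⟩,e⟩⟩ takes [[admires tall] old] : e, giving ⟨⟨e,e⟩,e⟩.
At [some [[[admires tall] old] often]], [[[admires tall] old] often] : ⟨⟨e,e⟩,e⟩ takes some : ⟨e,e⟩, giving e.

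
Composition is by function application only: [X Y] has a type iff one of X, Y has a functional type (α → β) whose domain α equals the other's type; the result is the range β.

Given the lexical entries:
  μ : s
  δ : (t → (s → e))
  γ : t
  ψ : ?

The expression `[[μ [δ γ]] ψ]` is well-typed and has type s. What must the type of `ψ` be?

(e → s)

For [[μ [δ γ]] ψ] to have type s with [μ [δ γ]] of type e, ψ must be the function: ψ : (e → s).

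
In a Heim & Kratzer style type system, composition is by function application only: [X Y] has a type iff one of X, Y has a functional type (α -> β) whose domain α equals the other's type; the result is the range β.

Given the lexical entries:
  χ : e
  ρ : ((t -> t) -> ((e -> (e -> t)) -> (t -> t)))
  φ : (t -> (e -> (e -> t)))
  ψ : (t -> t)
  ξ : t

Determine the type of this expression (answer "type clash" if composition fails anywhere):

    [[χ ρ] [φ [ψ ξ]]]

type clash

[χ ρ]: e with ((t -> t) -> ((e -> (e -> t)) -> (t -> t))) — neither is a function whose domain matches the other; composition fails here.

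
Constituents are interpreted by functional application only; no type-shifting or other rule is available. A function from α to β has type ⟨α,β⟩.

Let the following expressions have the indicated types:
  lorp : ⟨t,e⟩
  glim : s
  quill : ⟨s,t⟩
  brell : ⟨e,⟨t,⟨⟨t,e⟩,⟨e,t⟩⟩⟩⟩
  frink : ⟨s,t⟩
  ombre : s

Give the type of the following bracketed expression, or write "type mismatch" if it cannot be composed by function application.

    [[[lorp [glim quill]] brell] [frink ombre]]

At [glim quill], quill : ⟨s,t⟩ takes glim : s, giving t.
At [lorp [glim quill]], lorp : ⟨t,e⟩ takes [glim quill] : t, giving e.
At [[lorp [glim quill]] brell], brell : ⟨e,⟨t,⟨⟨t,e⟩,⟨e,t⟩⟩⟩⟩ takes [lorp [glim quill]] : e, giving ⟨t,⟨⟨t,e⟩,⟨e,t⟩⟩⟩.
At [frink ombre], frink : ⟨s,t⟩ takes ombre : s, giving t.
At [[[lorp [glim quill]] brell] [frink ombre]], [[lorp [glim quill]] brell] : ⟨t,⟨⟨t,e⟩,⟨e,t⟩⟩⟩ takes [frink ombre] : t, giving ⟨⟨t,e⟩,⟨e,t⟩⟩.

⟨⟨t,e⟩,⟨e,t⟩⟩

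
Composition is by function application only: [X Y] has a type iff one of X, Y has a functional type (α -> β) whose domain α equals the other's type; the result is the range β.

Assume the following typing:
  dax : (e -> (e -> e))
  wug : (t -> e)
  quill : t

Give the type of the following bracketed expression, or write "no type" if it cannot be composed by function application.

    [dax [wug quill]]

(e -> e)

[wug quill]: (t -> e) applied to t yields e.
[dax [wug quill]]: (e -> (e -> e)) applied to e yields (e -> e).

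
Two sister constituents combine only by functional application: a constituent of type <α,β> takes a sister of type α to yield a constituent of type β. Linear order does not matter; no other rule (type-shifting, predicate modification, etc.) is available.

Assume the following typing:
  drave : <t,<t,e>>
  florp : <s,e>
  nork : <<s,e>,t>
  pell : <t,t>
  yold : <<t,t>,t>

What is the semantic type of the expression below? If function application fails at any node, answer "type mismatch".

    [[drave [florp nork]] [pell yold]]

e

[florp nork]: functor nork : <<s,e>,t>, argument florp : <s,e>; result t.
[drave [florp nork]]: functor drave : <t,<t,e>>, argument [florp nork] : t; result <t,e>.
[pell yold]: functor yold : <<t,t>,t>, argument pell : <t,t>; result t.
[[drave [florp nork]] [pell yold]]: functor [drave [florp nork]] : <t,e>, argument [pell yold] : t; result e.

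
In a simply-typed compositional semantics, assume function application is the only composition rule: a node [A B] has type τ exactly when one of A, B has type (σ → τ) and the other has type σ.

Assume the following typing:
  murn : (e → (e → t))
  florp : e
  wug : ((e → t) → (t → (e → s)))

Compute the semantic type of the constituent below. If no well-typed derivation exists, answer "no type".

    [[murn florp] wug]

[murn florp] — murn of type (e → (e → t)) combines with florp of type e: type (e → t).
[[murn florp] wug] — wug of type ((e → t) → (t → (e → s))) combines with [murn florp] of type (e → t): type (t → (e → s)).

(t → (e → s))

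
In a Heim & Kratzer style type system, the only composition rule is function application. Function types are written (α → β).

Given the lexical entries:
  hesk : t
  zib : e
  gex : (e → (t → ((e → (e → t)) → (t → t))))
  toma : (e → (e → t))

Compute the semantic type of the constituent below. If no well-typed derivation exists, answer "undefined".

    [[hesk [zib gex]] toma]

(t → t)

[zib gex] — gex of type (e → (t → ((e → (e → t)) → (t → t)))) combines with zib of type e: type (t → ((e → (e → t)) → (t → t))).
[hesk [zib gex]] — [zib gex] of type (t → ((e → (e → t)) → (t → t))) combines with hesk of type t: type ((e → (e → t)) → (t → t)).
[[hesk [zib gex]] toma] — [hesk [zib gex]] of type ((e → (e → t)) → (t → t)) combines with toma of type (e → (e → t)): type (t → t).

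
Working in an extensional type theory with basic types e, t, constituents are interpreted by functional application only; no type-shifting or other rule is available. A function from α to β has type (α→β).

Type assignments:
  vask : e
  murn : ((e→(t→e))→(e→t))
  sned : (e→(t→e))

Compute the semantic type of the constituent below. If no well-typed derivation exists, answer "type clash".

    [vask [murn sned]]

t

At [murn sned], murn : ((e→(t→e))→(e→t)) takes sned : (e→(t→e)), giving (e→t).
At [vask [murn sned]], [murn sned] : (e→t) takes vask : e, giving t.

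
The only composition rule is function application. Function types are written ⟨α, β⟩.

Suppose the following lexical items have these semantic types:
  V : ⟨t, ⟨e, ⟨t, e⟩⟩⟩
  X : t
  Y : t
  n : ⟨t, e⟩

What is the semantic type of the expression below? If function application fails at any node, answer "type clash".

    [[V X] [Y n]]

[V X]: functor V : ⟨t, ⟨e, ⟨t, e⟩⟩⟩, argument X : t; result ⟨e, ⟨t, e⟩⟩.
[Y n]: functor n : ⟨t, e⟩, argument Y : t; result e.
[[V X] [Y n]]: functor [V X] : ⟨e, ⟨t, e⟩⟩, argument [Y n] : e; result ⟨t, e⟩.

⟨t, e⟩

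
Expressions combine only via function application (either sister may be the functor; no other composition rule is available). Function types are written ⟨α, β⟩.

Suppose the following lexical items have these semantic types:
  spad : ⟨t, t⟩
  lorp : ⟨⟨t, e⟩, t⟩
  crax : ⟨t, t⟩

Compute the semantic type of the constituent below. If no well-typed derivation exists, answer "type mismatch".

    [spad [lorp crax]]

type mismatch

[lorp crax]: ⟨⟨t, e⟩, t⟩ with ⟨t, t⟩ — neither is a function whose domain matches the other; composition fails here.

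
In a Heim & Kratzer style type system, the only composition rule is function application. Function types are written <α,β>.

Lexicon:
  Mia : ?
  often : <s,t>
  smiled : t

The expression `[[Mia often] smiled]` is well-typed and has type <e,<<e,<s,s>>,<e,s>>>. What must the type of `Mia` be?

<<s,t>,<t,<e,<<e,<s,s>>,<e,s>>>>>

[[Mia often] smiled] must have type <e,<<e,<s,s>>,<e,s>>>. The sister smiled has type t; that is not a function onto <e,<<e,<s,s>>,<e,s>>>, so [Mia often] must be the functor, of type <t,<e,<<e,<s,s>>,<e,s>>>>.
[Mia often] must have type <t,<e,<<e,<s,s>>,<e,s>>>>. The sister often has type <s,t>; that is not a function onto <t,<e,<<e,<s,s>>,<e,s>>>>, so Mia must be the functor, of type <<s,t>,<t,<e,<<e,<s,s>>,<e,s>>>>>.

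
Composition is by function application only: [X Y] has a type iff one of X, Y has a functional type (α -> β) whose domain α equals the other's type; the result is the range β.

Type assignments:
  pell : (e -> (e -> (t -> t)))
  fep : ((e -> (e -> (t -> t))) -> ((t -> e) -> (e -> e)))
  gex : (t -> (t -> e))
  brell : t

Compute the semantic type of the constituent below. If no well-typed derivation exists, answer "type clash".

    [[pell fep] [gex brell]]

[pell fep] — fep of type ((e -> (e -> (t -> t))) -> ((t -> e) -> (e -> e))) combines with pell of type (e -> (e -> (t -> t))): type ((t -> e) -> (e -> e)).
[gex brell] — gex of type (t -> (t -> e)) combines with brell of type t: type (t -> e).
[[pell fep] [gex brell]] — [pell fep] of type ((t -> e) -> (e -> e)) combines with [gex brell] of type (t -> e): type (e -> e).

(e -> e)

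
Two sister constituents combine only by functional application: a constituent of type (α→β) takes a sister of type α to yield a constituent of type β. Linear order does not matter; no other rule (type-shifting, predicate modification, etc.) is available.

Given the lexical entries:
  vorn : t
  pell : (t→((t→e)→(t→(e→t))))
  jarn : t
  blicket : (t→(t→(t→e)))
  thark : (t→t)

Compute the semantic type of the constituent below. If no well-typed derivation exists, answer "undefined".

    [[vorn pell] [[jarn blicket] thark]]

[vorn pell] — pell of type (t→((t→e)→(t→(e→t)))) combines with vorn of type t: type ((t→e)→(t→(e→t))).
[jarn blicket] — blicket of type (t→(t→(t→e))) combines with jarn of type t: type (t→(t→e)).
At [[jarn blicket] thark]: neither (t→(t→e)) nor (t→t) can take the other as argument; the node is ill-typed.

undefined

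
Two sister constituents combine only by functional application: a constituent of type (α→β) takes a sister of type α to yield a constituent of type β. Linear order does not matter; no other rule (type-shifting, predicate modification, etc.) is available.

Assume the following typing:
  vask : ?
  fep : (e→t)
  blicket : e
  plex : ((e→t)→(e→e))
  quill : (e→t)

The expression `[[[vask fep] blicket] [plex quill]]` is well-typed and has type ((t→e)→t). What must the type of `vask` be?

For [[[vask fep] blicket] [plex quill]] to have type ((t→e)→t) with [plex quill] of type (e→e), [[vask fep] blicket] must be the function: [[vask fep] blicket] : ((e→e)→((t→e)→t)).
For [[vask fep] blicket] to have type ((e→e)→((t→e)→t)) with blicket of type e, [vask fep] must be the function: [vask fep] : (e→((e→e)→((t→e)→t))).
For [vask fep] to have type (e→((e→e)→((t→e)→t))) with fep of type (e→t), vask must be the function: vask : ((e→t)→(e→((e→e)→((t→e)→t)))).

((e→t)→(e→((e→e)→((t→e)→t))))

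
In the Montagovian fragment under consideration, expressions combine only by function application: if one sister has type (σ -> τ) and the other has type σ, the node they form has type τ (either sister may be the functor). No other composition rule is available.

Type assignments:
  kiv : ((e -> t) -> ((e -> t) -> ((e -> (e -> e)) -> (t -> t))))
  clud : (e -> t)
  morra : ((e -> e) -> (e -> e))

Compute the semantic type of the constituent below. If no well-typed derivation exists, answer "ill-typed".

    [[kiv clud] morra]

At [kiv clud], kiv : ((e -> t) -> ((e -> t) -> ((e -> (e -> e)) -> (t -> t)))) takes clud : (e -> t), giving ((e -> t) -> ((e -> (e -> e)) -> (t -> t))).
At [[kiv clud] morra]: neither ((e -> t) -> ((e -> (e -> e)) -> (t -> t))) nor ((e -> e) -> (e -> e)) can take the other as argument; the node is ill-typed.

ill-typed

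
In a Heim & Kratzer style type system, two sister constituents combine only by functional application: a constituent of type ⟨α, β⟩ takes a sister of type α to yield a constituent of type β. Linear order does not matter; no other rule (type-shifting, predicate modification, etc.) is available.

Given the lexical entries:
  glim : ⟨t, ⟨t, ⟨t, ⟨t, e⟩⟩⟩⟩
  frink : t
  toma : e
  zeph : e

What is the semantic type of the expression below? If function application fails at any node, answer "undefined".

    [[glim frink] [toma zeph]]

[glim frink] — glim of type ⟨t, ⟨t, ⟨t, ⟨t, e⟩⟩⟩⟩ combines with frink of type t: type ⟨t, ⟨t, ⟨t, e⟩⟩⟩.
[toma zeph]: e and e cannot combine by function application — type clash.

undefined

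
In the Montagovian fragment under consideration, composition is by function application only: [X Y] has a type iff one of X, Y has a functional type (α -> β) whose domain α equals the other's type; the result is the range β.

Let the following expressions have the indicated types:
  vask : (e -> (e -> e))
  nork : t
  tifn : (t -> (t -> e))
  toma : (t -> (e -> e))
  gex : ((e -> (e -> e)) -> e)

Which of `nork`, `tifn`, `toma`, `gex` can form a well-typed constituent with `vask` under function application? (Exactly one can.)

gex

nork : t — does not combine with vask.
tifn : (t -> (t -> e)) — does not combine with vask.
toma : (t -> (e -> e)) — does not combine with vask.
gex — combines: gex : ((e -> (e -> e)) -> e) takes vask : (e -> (e -> e)) as argument, giving e.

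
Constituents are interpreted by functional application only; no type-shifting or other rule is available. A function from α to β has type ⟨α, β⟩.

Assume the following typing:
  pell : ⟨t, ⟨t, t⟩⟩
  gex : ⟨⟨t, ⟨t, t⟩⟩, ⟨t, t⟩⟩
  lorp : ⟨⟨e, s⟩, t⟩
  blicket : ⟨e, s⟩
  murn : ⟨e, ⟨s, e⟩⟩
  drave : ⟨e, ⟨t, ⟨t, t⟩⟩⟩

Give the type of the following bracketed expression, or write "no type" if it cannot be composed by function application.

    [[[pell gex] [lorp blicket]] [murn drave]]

no type

[pell gex]: functor gex : ⟨⟨t, ⟨t, t⟩⟩, ⟨t, t⟩⟩, argument pell : ⟨t, ⟨t, t⟩⟩; result ⟨t, t⟩.
[lorp blicket]: functor lorp : ⟨⟨e, s⟩, t⟩, argument blicket : ⟨e, s⟩; result t.
[[pell gex] [lorp blicket]]: functor [pell gex] : ⟨t, t⟩, argument [lorp blicket] : t; result t.
At [murn drave]: neither ⟨e, ⟨s, e⟩⟩ nor ⟨e, ⟨t, ⟨t, t⟩⟩⟩ can take the other as argument; the node is ill-typed.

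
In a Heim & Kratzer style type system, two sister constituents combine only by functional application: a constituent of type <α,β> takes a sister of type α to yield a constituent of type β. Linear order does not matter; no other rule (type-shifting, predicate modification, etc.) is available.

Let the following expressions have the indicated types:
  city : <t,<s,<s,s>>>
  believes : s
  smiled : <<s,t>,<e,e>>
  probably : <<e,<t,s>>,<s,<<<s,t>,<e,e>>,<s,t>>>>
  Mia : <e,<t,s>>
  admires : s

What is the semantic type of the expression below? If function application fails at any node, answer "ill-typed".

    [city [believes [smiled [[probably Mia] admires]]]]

[probably Mia]: <<e,<t,s>>,<s,<<<s,t>,<e,e>>,<s,t>>>> applied to <e,<t,s>> yields <s,<<<s,t>,<e,e>>,<s,t>>>.
[[probably Mia] admires]: <s,<<<s,t>,<e,e>>,<s,t>>> applied to s yields <<<s,t>,<e,e>>,<s,t>>.
[smiled [[probably Mia] admires]]: <<<s,t>,<e,e>>,<s,t>> applied to <<s,t>,<e,e>> yields <s,t>.
[believes [smiled [[probably Mia] admires]]]: <s,t> applied to s yields t.
[city [believes [smiled [[probably Mia] admires]]]]: <t,<s,<s,s>>> applied to t yields <s,<s,s>>.

<s,<s,s>>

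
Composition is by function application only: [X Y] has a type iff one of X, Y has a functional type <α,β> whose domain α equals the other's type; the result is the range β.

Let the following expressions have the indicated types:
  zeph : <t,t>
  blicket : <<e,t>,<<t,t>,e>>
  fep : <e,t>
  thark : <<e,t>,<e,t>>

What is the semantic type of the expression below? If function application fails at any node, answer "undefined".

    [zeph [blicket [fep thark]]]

e

[fep thark]: thark is <<e,t>,<e,t>>, fep is <e,t>; result <e,t>.
[blicket [fep thark]]: blicket is <<e,t>,<<t,t>,e>>, [fep thark] is <e,t>; result <<t,t>,e>.
[zeph [blicket [fep thark]]]: [blicket [fep thark]] is <<t,t>,e>, zeph is <t,t>; result e.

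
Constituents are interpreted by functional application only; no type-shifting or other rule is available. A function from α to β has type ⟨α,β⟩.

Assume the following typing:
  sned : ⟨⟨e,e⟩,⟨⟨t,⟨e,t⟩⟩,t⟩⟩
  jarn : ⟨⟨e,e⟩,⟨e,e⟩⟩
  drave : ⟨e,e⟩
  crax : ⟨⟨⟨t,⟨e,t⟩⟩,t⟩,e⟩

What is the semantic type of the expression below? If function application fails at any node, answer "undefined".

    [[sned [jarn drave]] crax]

At [jarn drave], jarn : ⟨⟨e,e⟩,⟨e,e⟩⟩ takes drave : ⟨e,e⟩, giving ⟨e,e⟩.
At [sned [jarn drave]], sned : ⟨⟨e,e⟩,⟨⟨t,⟨e,t⟩⟩,t⟩⟩ takes [jarn drave] : ⟨e,e⟩, giving ⟨⟨t,⟨e,t⟩⟩,t⟩.
At [[sned [jarn drave]] crax], crax : ⟨⟨⟨t,⟨e,t⟩⟩,t⟩,e⟩ takes [sned [jarn drave]] : ⟨⟨t,⟨e,t⟩⟩,t⟩, giving e.

e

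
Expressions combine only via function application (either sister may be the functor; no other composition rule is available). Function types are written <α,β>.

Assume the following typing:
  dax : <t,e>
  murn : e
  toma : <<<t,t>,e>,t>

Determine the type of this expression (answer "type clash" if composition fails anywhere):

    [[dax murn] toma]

[dax murn]: <t,e> with e — neither is a function whose domain matches the other; composition fails here.

type clash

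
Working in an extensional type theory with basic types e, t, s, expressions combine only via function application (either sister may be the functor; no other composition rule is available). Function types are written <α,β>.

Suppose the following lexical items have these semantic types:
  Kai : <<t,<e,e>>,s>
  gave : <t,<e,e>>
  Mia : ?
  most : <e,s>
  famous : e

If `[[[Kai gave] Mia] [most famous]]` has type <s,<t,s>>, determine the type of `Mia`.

At [[[Kai gave] Mia] [most famous]] (required: <s,<t,s>>): [most famous] is s, which is not a function with range <s,<t,s>>; hence [[Kai gave] Mia] is the functor — type <s,<s,<t,s>>>.
At [[Kai gave] Mia] (required: <s,<s,<t,s>>>): [Kai gave] is s, which is not a function with range <s,<s,<t,s>>>; hence Mia is the functor — type <s,<s,<s,<t,s>>>>.

<s,<s,<s,<t,s>>>>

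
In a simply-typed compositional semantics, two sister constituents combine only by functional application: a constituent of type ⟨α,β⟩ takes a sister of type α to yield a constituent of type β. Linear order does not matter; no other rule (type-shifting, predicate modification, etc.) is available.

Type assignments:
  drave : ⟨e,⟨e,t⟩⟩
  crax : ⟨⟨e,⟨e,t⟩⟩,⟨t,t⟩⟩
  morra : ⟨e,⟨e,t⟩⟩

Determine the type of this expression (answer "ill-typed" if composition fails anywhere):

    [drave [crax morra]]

[crax morra]: crax is ⟨⟨e,⟨e,t⟩⟩,⟨t,t⟩⟩, morra is ⟨e,⟨e,t⟩⟩; result ⟨t,t⟩.
[drave [crax morra]]: ⟨e,⟨e,t⟩⟩ and ⟨t,t⟩ cannot combine by function application — type clash.

ill-typed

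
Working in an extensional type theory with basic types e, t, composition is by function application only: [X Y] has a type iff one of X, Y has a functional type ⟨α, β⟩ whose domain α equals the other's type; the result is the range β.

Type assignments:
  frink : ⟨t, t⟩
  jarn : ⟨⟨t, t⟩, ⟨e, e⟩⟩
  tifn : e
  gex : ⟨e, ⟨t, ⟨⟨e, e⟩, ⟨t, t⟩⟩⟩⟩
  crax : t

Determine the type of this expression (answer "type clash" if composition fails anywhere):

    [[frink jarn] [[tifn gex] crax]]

⟨t, t⟩

[frink jarn]: ⟨⟨t, t⟩, ⟨e, e⟩⟩ applied to ⟨t, t⟩ yields ⟨e, e⟩.
[tifn gex]: ⟨e, ⟨t, ⟨⟨e, e⟩, ⟨t, t⟩⟩⟩⟩ applied to e yields ⟨t, ⟨⟨e, e⟩, ⟨t, t⟩⟩⟩.
[[tifn gex] crax]: ⟨t, ⟨⟨e, e⟩, ⟨t, t⟩⟩⟩ applied to t yields ⟨⟨e, e⟩, ⟨t, t⟩⟩.
[[frink jarn] [[tifn gex] crax]]: ⟨⟨e, e⟩, ⟨t, t⟩⟩ applied to ⟨e, e⟩ yields ⟨t, t⟩.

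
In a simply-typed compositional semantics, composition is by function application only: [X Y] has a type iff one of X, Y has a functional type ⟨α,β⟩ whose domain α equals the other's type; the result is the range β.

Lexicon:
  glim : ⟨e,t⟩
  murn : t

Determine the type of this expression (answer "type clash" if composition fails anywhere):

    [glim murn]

type clash

[glim murn]: ⟨e,t⟩ and t cannot combine by function application — type clash.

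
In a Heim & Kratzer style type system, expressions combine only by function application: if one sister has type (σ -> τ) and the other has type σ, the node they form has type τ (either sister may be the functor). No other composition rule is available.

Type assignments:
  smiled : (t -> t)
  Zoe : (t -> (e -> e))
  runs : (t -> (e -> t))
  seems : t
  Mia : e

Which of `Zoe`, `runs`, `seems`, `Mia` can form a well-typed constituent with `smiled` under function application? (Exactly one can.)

Zoe : (t -> (e -> e)) — does not combine with smiled.
runs : (t -> (e -> t)) — does not combine with smiled.
seems — combines: smiled : (t -> t) takes seems : t as argument, giving t.
Mia : e — does not combine with smiled.

seems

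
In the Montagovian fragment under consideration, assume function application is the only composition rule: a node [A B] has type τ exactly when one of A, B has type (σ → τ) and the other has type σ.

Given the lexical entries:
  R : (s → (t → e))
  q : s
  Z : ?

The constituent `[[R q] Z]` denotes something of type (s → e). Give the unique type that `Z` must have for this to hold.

At [[R q] Z] (required: (s → e)): [R q] is (t → e), which is not a function with range (s → e); hence Z is the functor — type ((t → e) → (s → e)).

((t → e) → (s → e))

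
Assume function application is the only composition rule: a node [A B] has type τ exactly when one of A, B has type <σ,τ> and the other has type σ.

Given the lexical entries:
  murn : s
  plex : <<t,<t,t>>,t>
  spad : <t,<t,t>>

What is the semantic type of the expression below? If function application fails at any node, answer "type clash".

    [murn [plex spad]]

type clash

[plex spad]: <<t,<t,t>>,t> applied to <t,<t,t>> yields t.
At [murn [plex spad]]: neither s nor t can take the other as argument; the node is ill-typed.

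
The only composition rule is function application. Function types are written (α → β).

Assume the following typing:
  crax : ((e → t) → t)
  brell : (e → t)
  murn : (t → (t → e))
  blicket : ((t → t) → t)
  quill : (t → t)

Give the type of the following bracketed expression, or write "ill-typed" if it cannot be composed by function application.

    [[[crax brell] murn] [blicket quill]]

[crax brell]: functor crax : ((e → t) → t), argument brell : (e → t); result t.
[[crax brell] murn]: functor murn : (t → (t → e)), argument [crax brell] : t; result (t → e).
[blicket quill]: functor blicket : ((t → t) → t), argument quill : (t → t); result t.
[[[crax brell] murn] [blicket quill]]: functor [[crax brell] murn] : (t → e), argument [blicket quill] : t; result e.

e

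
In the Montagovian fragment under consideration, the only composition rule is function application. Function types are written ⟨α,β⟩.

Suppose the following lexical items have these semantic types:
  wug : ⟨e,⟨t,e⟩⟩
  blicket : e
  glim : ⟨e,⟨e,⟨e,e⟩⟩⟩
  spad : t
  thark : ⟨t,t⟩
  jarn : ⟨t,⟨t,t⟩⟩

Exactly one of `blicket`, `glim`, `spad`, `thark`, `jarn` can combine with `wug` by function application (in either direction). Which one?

blicket — combines: wug : ⟨e,⟨t,e⟩⟩ takes blicket : e as argument, giving ⟨t,e⟩.
glim : ⟨e,⟨e,⟨e,e⟩⟩⟩ — neither side's domain matches the other.
spad : t — neither side's domain matches the other.
thark : ⟨t,t⟩ — neither side's domain matches the other.
jarn : ⟨t,⟨t,t⟩⟩ — neither side's domain matches the other.

blicket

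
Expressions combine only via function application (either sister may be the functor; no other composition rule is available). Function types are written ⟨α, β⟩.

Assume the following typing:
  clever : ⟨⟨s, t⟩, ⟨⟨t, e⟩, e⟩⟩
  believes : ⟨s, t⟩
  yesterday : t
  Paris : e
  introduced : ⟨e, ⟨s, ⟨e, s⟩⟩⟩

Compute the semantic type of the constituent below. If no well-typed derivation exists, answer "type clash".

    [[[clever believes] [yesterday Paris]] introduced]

type clash

[clever believes] — clever of type ⟨⟨s, t⟩, ⟨⟨t, e⟩, e⟩⟩ combines with believes of type ⟨s, t⟩: type ⟨⟨t, e⟩, e⟩.
At [yesterday Paris]: neither t nor e can take the other as argument; the node is ill-typed.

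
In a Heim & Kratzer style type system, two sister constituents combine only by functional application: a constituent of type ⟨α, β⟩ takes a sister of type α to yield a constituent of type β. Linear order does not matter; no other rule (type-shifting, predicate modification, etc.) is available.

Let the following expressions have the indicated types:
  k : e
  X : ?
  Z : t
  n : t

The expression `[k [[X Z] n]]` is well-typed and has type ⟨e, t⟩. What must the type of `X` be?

For [k [[X Z] n]] to have type ⟨e, t⟩ with k of type e, [[X Z] n] must be the function: [[X Z] n] : ⟨e, ⟨e, t⟩⟩.
For [[X Z] n] to have type ⟨e, ⟨e, t⟩⟩ with n of type t, [X Z] must be the function: [X Z] : ⟨t, ⟨e, ⟨e, t⟩⟩⟩.
For [X Z] to have type ⟨t, ⟨e, ⟨e, t⟩⟩⟩ with Z of type t, X must be the function: X : ⟨t, ⟨t, ⟨e, ⟨e, t⟩⟩⟩⟩.

⟨t, ⟨t, ⟨e, ⟨e, t⟩⟩⟩⟩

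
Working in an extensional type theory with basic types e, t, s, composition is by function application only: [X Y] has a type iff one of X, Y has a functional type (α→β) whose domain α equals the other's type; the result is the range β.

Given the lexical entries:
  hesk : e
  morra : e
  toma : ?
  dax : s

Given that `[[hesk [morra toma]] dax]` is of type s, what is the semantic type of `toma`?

For [[hesk [morra toma]] dax] to have type s with dax of type s, [hesk [morra toma]] must be the function: [hesk [morra toma]] : (s→s).
For [hesk [morra toma]] to have type (s→s) with hesk of type e, [morra toma] must be the function: [morra toma] : (e→(s→s)).
For [morra toma] to have type (e→(s→s)) with morra of type e, toma must be the function: toma : (e→(e→(s→s))).

(e→(e→(s→s)))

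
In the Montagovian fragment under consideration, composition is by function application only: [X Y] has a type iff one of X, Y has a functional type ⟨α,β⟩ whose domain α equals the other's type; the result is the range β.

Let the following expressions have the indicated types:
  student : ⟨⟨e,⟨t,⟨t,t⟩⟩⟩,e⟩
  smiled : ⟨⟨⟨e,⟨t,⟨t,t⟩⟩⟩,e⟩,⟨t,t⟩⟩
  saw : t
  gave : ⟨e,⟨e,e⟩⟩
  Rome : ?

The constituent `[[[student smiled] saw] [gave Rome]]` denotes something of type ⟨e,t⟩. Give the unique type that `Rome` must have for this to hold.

⟨⟨e,⟨e,e⟩⟩,⟨t,⟨e,t⟩⟩⟩

[[[student smiled] saw] [gave Rome]] must have type ⟨e,t⟩. The sister [[student smiled] saw] has type t; that is not a function onto ⟨e,t⟩, so [gave Rome] must be the functor, of type ⟨t,⟨e,t⟩⟩.
[gave Rome] must have type ⟨t,⟨e,t⟩⟩. The sister gave has type ⟨e,⟨e,e⟩⟩; that is not a function onto ⟨t,⟨e,t⟩⟩, so Rome must be the functor, of type ⟨⟨e,⟨e,e⟩⟩,⟨t,⟨e,t⟩⟩⟩.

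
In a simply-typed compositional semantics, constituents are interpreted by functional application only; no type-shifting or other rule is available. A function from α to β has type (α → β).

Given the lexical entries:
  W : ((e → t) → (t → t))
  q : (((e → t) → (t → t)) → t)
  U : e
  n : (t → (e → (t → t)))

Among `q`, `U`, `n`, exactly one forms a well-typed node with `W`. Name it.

q — combines: q : (((e → t) → (t → t)) → t) takes W : ((e → t) → (t → t)) as argument, giving t.
U : e — neither side's domain matches the other.
n : (t → (e → (t → t))) — neither side's domain matches the other.

q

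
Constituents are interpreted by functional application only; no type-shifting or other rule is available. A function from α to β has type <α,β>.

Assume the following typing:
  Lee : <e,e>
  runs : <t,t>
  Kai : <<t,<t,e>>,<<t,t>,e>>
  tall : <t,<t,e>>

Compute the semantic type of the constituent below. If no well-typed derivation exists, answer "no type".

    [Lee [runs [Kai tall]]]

e

[Kai tall]: Kai is <<t,<t,e>>,<<t,t>,e>>, tall is <t,<t,e>>; result <<t,t>,e>.
[runs [Kai tall]]: [Kai tall] is <<t,t>,e>, runs is <t,t>; result e.
[Lee [runs [Kai tall]]]: Lee is <e,e>, [runs [Kai tall]] is e; result e.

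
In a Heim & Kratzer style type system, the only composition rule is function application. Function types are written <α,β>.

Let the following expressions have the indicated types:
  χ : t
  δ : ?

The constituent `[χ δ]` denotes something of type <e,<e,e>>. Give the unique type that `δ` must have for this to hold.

<t,<e,<e,e>>>

[χ δ] is required to be <e,<e,e>>. χ : t cannot yield <e,<e,e>> as functor, so δ : <t,<e,<e,e>>>.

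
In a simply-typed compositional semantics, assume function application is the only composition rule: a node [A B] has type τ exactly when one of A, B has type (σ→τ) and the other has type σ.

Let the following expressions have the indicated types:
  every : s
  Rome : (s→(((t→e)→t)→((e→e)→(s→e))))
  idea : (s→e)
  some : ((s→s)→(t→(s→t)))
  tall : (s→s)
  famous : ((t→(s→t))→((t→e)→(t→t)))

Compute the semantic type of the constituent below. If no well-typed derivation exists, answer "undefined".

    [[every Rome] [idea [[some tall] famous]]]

[every Rome]: functor Rome : (s→(((t→e)→t)→((e→e)→(s→e)))), argument every : s; result (((t→e)→t)→((e→e)→(s→e))).
[some tall]: functor some : ((s→s)→(t→(s→t))), argument tall : (s→s); result (t→(s→t)).
[[some tall] famous]: functor famous : ((t→(s→t))→((t→e)→(t→t))), argument [some tall] : (t→(s→t)); result ((t→e)→(t→t)).
[idea [[some tall] famous]]: (s→e) and ((t→e)→(t→t)) cannot combine by function application — type clash.

undefined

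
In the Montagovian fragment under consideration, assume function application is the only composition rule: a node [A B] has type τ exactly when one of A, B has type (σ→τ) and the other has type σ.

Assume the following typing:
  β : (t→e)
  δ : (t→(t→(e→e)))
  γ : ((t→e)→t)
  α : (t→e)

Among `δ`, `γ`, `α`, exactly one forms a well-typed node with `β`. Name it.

γ

δ : (t→(t→(e→e))) — no; β wants t, and δ wants t.
γ — combines: γ : ((t→e)→t) takes β : (t→e) as argument, giving t.
α : (t→e) — no; β wants t, and α wants t.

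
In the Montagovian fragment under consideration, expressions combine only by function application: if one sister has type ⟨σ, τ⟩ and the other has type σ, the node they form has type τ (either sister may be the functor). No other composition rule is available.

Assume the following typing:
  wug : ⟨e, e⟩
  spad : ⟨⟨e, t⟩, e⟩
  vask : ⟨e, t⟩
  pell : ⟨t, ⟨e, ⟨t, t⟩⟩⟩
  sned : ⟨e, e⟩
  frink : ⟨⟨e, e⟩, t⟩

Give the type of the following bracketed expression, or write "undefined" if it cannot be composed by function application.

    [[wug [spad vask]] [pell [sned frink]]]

[spad vask]: functor spad : ⟨⟨e, t⟩, e⟩, argument vask : ⟨e, t⟩; result e.
[wug [spad vask]]: functor wug : ⟨e, e⟩, argument [spad vask] : e; result e.
[sned frink]: functor frink : ⟨⟨e, e⟩, t⟩, argument sned : ⟨e, e⟩; result t.
[pell [sned frink]]: functor pell : ⟨t, ⟨e, ⟨t, t⟩⟩⟩, argument [sned frink] : t; result ⟨e, ⟨t, t⟩⟩.
[[wug [spad vask]] [pell [sned frink]]]: functor [pell [sned frink]] : ⟨e, ⟨t, t⟩⟩, argument [wug [spad vask]] : e; result ⟨t, t⟩.

⟨t, t⟩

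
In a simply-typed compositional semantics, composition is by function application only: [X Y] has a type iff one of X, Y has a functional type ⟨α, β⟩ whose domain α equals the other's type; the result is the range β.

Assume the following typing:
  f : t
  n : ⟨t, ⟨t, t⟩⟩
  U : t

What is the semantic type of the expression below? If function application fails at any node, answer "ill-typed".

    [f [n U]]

[n U] — n of type ⟨t, ⟨t, t⟩⟩ combines with U of type t: type ⟨t, t⟩.
[f [n U]] — [n U] of type ⟨t, t⟩ combines with f of type t: type t.

t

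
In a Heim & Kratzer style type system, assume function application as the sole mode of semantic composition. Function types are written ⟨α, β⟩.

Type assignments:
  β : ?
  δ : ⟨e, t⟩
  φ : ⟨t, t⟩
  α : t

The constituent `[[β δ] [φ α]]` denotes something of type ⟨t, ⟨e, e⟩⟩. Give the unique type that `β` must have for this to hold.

⟨⟨e, t⟩, ⟨t, ⟨t, ⟨e, e⟩⟩⟩⟩

[[β δ] [φ α]] must have type ⟨t, ⟨e, e⟩⟩. The sister [φ α] has type t; that is not a function onto ⟨t, ⟨e, e⟩⟩, so [β δ] must be the functor, of type ⟨t, ⟨t, ⟨e, e⟩⟩⟩.
[β δ] must have type ⟨t, ⟨t, ⟨e, e⟩⟩⟩. The sister δ has type ⟨e, t⟩; that is not a function onto ⟨t, ⟨t, ⟨e, e⟩⟩⟩, so β must be the functor, of type ⟨⟨e, t⟩, ⟨t, ⟨t, ⟨e, e⟩⟩⟩⟩.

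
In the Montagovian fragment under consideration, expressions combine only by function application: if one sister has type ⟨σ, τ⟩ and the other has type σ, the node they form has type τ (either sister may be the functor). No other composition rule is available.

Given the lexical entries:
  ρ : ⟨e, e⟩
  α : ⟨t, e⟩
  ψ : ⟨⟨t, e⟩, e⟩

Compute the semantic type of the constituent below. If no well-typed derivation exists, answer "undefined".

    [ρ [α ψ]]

[α ψ]: ψ is ⟨⟨t, e⟩, e⟩, α is ⟨t, e⟩; result e.
[ρ [α ψ]]: ρ is ⟨e, e⟩, [α ψ] is e; result e.

e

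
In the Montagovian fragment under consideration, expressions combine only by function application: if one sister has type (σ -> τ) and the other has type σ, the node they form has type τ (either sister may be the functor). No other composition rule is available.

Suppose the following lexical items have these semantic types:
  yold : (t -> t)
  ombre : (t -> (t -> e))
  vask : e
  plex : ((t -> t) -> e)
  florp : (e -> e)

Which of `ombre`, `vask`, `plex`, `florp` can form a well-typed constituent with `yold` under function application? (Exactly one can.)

plex

ombre : (t -> (t -> e)) — does not combine with yold.
vask : e — does not combine with yold.
plex — combines: plex : ((t -> t) -> e) takes yold : (t -> t) as argument, giving e.
florp : (e -> e) — does not combine with yold.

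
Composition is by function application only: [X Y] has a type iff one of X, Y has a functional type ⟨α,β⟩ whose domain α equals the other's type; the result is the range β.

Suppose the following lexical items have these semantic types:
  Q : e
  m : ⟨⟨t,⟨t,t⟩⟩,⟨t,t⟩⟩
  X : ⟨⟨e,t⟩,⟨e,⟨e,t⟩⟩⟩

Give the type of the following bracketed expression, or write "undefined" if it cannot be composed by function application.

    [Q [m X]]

[m X]: ⟨⟨t,⟨t,t⟩⟩,⟨t,t⟩⟩ and ⟨⟨e,t⟩,⟨e,⟨e,t⟩⟩⟩ cannot combine by function application — type clash.

undefined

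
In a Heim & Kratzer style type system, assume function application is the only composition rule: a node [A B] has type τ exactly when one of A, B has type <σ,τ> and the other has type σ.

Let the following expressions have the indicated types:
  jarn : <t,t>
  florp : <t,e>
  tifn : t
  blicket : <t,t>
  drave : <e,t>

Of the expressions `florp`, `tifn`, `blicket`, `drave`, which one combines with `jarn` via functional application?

tifn

florp : <t,e> — no; jarn wants t, and florp wants t.
tifn — combines: jarn : <t,t> takes tifn : t as argument, giving t.
blicket : <t,t> — no; jarn wants t, and blicket wants t.
drave : <e,t> — no; jarn wants t, and drave wants e.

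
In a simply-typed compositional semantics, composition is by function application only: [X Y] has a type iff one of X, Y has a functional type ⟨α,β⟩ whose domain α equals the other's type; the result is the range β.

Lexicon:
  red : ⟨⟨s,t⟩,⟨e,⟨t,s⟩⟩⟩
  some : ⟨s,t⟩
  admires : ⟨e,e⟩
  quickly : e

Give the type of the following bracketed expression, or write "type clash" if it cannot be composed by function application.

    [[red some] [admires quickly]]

At [red some], red : ⟨⟨s,t⟩,⟨e,⟨t,s⟩⟩⟩ takes some : ⟨s,t⟩, giving ⟨e,⟨t,s⟩⟩.
At [admires quickly], admires : ⟨e,e⟩ takes quickly : e, giving e.
At [[red some] [admires quickly]], [red some] : ⟨e,⟨t,s⟩⟩ takes [admires quickly] : e, giving ⟨t,s⟩.

⟨t,s⟩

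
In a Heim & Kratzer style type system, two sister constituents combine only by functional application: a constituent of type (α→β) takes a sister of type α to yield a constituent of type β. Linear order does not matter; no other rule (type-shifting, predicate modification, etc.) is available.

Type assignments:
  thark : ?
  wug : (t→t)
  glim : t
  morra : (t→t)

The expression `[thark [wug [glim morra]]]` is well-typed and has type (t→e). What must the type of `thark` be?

(t→(t→e))

At [thark [wug [glim morra]]] (required: (t→e)): [wug [glim morra]] is t, which is not a function with range (t→e); hence thark is the functor — type (t→(t→e)).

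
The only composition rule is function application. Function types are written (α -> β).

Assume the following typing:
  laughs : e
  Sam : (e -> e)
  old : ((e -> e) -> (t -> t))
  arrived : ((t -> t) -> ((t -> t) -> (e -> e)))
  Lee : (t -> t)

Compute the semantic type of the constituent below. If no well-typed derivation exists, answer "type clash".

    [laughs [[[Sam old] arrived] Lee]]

At [Sam old], old : ((e -> e) -> (t -> t)) takes Sam : (e -> e), giving (t -> t).
At [[Sam old] arrived], arrived : ((t -> t) -> ((t -> t) -> (e -> e))) takes [Sam old] : (t -> t), giving ((t -> t) -> (e -> e)).
At [[[Sam old] arrived] Lee], [[Sam old] arrived] : ((t -> t) -> (e -> e)) takes Lee : (t -> t), giving (e -> e).
At [laughs [[[Sam old] arrived] Lee]], [[[Sam old] arrived] Lee] : (e -> e) takes laughs : e, giving e.

e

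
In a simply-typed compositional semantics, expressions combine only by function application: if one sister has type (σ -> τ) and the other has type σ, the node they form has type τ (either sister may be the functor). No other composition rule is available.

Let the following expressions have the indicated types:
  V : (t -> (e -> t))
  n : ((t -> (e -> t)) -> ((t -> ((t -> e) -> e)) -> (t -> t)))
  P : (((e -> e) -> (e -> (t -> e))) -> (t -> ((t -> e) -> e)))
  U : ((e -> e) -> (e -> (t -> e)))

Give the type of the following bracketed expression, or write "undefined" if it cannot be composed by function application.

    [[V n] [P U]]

(t -> t)

[V n]: functor n : ((t -> (e -> t)) -> ((t -> ((t -> e) -> e)) -> (t -> t))), argument V : (t -> (e -> t)); result ((t -> ((t -> e) -> e)) -> (t -> t)).
[P U]: functor P : (((e -> e) -> (e -> (t -> e))) -> (t -> ((t -> e) -> e))), argument U : ((e -> e) -> (e -> (t -> e))); result (t -> ((t -> e) -> e)).
[[V n] [P U]]: functor [V n] : ((t -> ((t -> e) -> e)) -> (t -> t)), argument [P U] : (t -> ((t -> e) -> e)); result (t -> t).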